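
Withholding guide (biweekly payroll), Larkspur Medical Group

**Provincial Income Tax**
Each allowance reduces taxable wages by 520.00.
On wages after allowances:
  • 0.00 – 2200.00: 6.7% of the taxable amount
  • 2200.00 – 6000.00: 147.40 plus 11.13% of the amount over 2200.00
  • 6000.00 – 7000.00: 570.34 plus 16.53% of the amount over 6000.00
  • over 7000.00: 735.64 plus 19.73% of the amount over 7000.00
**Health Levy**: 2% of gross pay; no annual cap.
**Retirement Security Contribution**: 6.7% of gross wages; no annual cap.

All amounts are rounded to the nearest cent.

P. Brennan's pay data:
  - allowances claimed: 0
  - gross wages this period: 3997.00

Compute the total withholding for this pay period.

695.15

Provincial Income Tax: taxable = 3997.00
  147.40 + 11.13% × (3997.00 − 2200.00) = 147.40 + 11.13% × 1797.00 = 347.41
Health Levy: 2% × 3997.00 = 79.94
Retirement Security Contribution: 6.7% × 3997.00 = 267.80
Total: 347.41 + 79.94 + 267.80 = 695.15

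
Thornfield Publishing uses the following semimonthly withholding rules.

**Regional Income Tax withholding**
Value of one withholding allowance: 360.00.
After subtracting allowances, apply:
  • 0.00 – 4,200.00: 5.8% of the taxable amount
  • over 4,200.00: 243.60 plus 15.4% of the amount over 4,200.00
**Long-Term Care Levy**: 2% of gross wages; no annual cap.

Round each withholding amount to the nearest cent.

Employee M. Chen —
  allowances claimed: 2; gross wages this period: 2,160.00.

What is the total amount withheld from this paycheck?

126.72

Regional Income Tax: taxable = 2,160.00 − 2×360.00 = 1,440.00
  5.8% × 1,440.00 = 83.52
Long-Term Care Levy: 2% × 2,160.00 = 43.20
Total: 83.52 + 43.20 = 126.72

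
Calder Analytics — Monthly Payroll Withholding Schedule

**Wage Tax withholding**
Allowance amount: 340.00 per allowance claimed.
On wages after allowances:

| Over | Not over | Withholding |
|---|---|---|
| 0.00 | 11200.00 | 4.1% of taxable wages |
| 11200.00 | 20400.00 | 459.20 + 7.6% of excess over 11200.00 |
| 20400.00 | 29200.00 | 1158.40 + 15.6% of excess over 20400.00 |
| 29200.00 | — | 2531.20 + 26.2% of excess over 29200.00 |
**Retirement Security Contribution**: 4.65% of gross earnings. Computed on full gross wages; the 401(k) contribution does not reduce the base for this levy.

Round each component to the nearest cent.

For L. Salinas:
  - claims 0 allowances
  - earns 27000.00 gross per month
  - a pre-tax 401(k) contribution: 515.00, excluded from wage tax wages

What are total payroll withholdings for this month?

Wage Tax: taxable = 27000.00 − 515.00 = 26485.00
  1158.40 + 15.6% × (26485.00 − 20400.00) = 1158.40 + 15.6% × 6085.00 = 2107.66
Retirement Security Contribution: 4.65% × 27000.00 = 1255.50
Total: 2107.66 + 1255.50 = 3363.16

3363.16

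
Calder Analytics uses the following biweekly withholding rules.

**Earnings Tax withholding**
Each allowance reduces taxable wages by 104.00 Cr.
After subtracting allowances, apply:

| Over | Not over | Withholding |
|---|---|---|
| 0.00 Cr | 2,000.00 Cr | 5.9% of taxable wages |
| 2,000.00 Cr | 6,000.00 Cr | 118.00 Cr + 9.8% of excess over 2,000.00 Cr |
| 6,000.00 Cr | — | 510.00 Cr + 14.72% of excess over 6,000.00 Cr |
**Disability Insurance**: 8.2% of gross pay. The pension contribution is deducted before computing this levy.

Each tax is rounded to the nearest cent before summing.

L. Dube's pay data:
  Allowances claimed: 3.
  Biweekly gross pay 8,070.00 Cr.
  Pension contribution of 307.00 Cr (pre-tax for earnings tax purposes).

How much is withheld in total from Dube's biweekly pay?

1,360.16 Cr

Earnings Tax: taxable = 8,070.00 Cr − 307.00 Cr − 3×104.00 Cr = 7,451.00 Cr
  510.00 Cr + 14.72% × (7,451.00 Cr − 6,000.00 Cr) = 510.00 Cr + 14.72% × 1,451.00 Cr = 723.59 Cr
Disability Insurance: 8.2% × 7,763.00 Cr = 636.57 Cr
Total: 723.59 Cr + 636.57 Cr = 1,360.16 Cr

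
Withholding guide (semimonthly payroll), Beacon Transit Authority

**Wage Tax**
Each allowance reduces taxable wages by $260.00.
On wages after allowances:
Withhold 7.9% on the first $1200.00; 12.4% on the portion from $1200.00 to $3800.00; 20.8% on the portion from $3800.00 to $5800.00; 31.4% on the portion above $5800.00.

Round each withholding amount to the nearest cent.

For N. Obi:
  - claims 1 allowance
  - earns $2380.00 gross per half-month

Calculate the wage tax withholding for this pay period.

Wage Tax: taxable = $2380.00 − 1×$260.00 = $2120.00
  $94.80 + 12.4% × ($2120.00 − $1200.00) = $94.80 + 12.4% × $920.00 = $208.88

$208.88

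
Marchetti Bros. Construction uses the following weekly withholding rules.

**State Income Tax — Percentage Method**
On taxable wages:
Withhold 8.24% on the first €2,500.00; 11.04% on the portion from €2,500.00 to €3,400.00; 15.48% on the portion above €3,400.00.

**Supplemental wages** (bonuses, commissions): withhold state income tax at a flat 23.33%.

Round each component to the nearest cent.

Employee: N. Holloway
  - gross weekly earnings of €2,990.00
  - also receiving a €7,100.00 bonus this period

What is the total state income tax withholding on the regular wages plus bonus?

State Income Tax: taxable = €2,990.00
  €206.00 + 11.04% × (€2,990.00 − €2,500.00) = €206.00 + 11.04% × €490.00 = €260.10
Supplemental (23.33% flat on bonus): 23.33% × €7,100.00 = €1,656.43
Total state income tax: €260.10 + €1,656.43 = €1,916.53

€1,916.53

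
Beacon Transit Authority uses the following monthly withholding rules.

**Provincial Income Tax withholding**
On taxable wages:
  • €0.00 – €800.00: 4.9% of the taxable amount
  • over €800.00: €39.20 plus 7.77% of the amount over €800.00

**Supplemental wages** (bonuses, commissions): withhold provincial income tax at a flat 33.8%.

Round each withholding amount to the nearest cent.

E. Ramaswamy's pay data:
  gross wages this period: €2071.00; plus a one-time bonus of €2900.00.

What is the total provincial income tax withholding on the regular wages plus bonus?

€1118.16

Provincial Income Tax: taxable = €2071.00
  €39.20 + 7.77% × (€2071.00 − €800.00) = €39.20 + 7.77% × €1271.00 = €137.96
Supplemental (33.8% flat on bonus): 33.8% × €2900.00 = €980.20
Total provincial income tax: €137.96 + €980.20 = €1118.16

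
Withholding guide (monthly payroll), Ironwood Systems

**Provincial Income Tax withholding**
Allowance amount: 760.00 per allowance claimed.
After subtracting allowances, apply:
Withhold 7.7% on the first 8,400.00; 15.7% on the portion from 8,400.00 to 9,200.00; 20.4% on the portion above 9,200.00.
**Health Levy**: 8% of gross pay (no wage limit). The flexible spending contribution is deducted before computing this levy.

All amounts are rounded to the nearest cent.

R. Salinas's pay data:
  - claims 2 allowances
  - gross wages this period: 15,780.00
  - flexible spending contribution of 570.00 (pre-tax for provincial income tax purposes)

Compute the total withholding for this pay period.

Provincial Income Tax: taxable = 15,780.00 − 570.00 − 2×760.00 = 13,690.00
  772.40 + 20.4% × (13,690.00 − 9,200.00) = 772.40 + 20.4% × 4,490.00 = 1,688.36
Health Levy: 8% × 15,210.00 = 1,216.80
Total: 1,688.36 + 1,216.80 = 2,905.16

2,905.16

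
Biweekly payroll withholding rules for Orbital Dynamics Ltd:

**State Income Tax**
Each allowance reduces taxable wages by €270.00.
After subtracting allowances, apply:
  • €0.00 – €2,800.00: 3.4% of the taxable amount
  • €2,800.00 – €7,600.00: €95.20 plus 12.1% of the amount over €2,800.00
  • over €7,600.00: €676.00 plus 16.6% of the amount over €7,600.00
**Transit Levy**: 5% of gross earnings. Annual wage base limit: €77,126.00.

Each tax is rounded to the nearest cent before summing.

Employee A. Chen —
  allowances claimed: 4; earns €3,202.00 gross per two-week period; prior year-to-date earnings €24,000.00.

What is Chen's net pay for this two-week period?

€2,969.75

State Income Tax: taxable = €3,202.00 − 4×€270.00 = €2,122.00
  3.4% × €2,122.00 = €72.15
Transit Levy: 5% × €3,202.00 = €160.10
Total withheld: €72.15 + €160.10 = €232.25
Net pay: €3,202.00 − €232.25 = €2,969.75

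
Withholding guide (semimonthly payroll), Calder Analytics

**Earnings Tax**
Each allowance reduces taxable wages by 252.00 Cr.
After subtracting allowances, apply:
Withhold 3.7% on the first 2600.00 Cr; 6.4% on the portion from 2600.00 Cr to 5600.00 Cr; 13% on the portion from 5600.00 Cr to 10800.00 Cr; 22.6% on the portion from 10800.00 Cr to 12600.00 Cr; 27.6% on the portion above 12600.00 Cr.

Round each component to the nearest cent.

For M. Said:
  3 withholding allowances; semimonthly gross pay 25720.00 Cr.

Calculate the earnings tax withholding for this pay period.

Earnings Tax: taxable = 25720.00 Cr − 3×252.00 Cr = 24964.00 Cr
  1371.00 Cr + 27.6% × (24964.00 Cr − 12600.00 Cr) = 1371.00 Cr + 27.6% × 12364.00 Cr = 4783.46 Cr

4783.46 Cr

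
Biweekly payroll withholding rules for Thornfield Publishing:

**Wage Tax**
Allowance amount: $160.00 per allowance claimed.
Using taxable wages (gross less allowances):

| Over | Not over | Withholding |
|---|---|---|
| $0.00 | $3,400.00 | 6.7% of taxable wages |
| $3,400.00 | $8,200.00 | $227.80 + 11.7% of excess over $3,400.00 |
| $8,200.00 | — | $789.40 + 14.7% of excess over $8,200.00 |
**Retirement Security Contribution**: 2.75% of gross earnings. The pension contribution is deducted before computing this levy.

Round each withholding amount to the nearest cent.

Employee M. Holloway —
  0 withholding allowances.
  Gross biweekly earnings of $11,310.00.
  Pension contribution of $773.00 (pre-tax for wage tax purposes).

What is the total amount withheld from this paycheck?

$1,422.71

Wage Tax: taxable = $11,310.00 − $773.00 = $10,537.00
  $789.40 + 14.7% × ($10,537.00 − $8,200.00) = $789.40 + 14.7% × $2,337.00 = $1,132.94
Retirement Security Contribution: 2.75% × $10,537.00 = $289.77
Total: $1,132.94 + $289.77 = $1,422.71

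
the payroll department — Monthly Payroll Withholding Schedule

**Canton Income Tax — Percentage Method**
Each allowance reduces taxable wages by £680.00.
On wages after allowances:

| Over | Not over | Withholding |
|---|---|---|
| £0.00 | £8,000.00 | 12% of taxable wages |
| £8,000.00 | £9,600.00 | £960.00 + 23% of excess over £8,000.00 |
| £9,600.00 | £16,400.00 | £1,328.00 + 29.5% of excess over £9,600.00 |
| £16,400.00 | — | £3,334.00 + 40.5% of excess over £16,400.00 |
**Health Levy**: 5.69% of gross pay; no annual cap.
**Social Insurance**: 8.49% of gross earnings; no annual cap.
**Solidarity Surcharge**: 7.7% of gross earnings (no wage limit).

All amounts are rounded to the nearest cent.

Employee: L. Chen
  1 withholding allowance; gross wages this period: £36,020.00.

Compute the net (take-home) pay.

£17,134.12

Canton Income Tax: taxable = £36,020.00 − 1×£680.00 = £35,340.00
  £3,334.00 + 40.5% × (£35,340.00 − £16,400.00) = £3,334.00 + 40.5% × £18,940.00 = £11,004.70
Health Levy: 5.69% × £36,020.00 = £2,049.54
Social Insurance: 8.49% × £36,020.00 = £3,058.10
Solidarity Surcharge: 7.7% × £36,020.00 = £2,773.54
Total withheld: £11,004.70 + £2,049.54 + £3,058.10 + £2,773.54 = £18,885.88
Net pay: £36,020.00 − £18,885.88 = £17,134.12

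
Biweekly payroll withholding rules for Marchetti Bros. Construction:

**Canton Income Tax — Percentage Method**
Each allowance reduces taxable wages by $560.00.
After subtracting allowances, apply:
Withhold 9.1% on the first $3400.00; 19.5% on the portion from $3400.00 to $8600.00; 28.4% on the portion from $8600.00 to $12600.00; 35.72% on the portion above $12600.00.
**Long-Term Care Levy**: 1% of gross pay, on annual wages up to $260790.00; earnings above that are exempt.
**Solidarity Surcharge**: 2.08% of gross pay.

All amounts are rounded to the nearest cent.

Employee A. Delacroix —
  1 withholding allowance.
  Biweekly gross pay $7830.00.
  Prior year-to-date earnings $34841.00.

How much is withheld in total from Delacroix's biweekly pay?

$1305.21

Canton Income Tax: taxable = $7830.00 − 1×$560.00 = $7270.00
  $309.40 + 19.5% × ($7270.00 − $3400.00) = $309.40 + 19.5% × $3870.00 = $1064.05
Long-Term Care Levy: 1% × $7830.00 = $78.30
Solidarity Surcharge: 2.08% × $7830.00 = $162.86
Total: $1064.05 + $78.30 + $162.86 = $1305.21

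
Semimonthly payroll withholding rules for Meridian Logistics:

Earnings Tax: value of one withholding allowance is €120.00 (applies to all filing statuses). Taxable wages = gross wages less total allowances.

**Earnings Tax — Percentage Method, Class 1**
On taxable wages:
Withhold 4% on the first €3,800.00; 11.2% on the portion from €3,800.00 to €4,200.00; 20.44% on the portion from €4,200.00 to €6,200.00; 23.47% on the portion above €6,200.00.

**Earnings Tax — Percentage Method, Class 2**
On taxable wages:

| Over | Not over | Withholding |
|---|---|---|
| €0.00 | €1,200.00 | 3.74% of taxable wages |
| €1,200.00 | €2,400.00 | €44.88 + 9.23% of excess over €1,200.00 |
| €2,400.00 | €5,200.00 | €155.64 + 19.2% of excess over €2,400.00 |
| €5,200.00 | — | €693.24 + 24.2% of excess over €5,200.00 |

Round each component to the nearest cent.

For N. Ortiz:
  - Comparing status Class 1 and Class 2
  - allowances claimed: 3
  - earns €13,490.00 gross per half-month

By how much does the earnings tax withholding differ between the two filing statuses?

€380.23

Earnings Tax (Class 1): taxable = €13,490.00 − 3×€120.00 = €13,130.00
  €605.60 + 23.47% × (€13,130.00 − €6,200.00) = €605.60 + 23.47% × €6,930.00 = €2,232.07
Earnings Tax (Class 2): taxable = €13,490.00 − 3×€120.00 = €13,130.00
  €693.24 + 24.2% × (€13,130.00 − €5,200.00) = €693.24 + 24.2% × €7,930.00 = €2,612.30
Difference: |€2,232.07 − €2,612.30| = €380.23 (higher under Class 2)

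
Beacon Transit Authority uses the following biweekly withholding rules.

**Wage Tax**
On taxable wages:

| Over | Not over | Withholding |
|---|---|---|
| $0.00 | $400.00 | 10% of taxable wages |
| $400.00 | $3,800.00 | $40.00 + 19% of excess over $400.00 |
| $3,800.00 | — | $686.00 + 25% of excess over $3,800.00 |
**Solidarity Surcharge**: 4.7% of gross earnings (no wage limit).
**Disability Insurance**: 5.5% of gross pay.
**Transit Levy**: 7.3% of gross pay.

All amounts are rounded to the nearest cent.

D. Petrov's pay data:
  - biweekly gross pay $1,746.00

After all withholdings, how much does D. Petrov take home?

Wage Tax: taxable = $1,746.00
  $40.00 + 19% × ($1,746.00 − $400.00) = $40.00 + 19% × $1,346.00 = $295.74
Solidarity Surcharge: 4.7% × $1,746.00 = $82.06
Disability Insurance: 5.5% × $1,746.00 = $96.03
Transit Levy: 7.3% × $1,746.00 = $127.46
Total withheld: $295.74 + $82.06 + $96.03 + $127.46 = $601.29
Net pay: $1,746.00 − $601.29 = $1,144.71

$1,144.71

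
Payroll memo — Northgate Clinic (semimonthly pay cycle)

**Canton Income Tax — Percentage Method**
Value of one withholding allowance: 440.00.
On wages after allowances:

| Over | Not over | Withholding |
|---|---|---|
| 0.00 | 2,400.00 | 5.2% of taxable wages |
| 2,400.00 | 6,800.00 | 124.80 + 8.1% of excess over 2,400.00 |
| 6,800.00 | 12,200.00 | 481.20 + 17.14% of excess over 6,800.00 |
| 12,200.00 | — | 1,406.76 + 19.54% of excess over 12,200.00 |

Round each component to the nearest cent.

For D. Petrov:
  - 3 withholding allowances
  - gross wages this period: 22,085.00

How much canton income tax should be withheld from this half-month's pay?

Canton Income Tax: taxable = 22,085.00 − 3×440.00 = 20,765.00
  1,406.76 + 19.54% × (20,765.00 − 12,200.00) = 1,406.76 + 19.54% × 8,565.00 = 3,080.36

3,080.36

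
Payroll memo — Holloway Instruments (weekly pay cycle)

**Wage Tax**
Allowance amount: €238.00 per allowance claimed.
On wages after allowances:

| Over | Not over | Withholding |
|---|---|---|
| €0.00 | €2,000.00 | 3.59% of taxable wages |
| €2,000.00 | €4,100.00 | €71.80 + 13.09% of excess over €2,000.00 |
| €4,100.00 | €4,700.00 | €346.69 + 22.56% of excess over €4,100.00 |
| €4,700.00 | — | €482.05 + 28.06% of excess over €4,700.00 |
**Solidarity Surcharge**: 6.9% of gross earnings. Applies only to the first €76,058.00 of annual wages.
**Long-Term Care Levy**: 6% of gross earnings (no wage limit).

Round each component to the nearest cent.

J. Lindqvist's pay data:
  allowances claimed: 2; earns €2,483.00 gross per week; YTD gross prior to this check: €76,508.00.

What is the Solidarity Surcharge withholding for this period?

€0.00

Solidarity Surcharge: YTD €76,508.00 ≥ cap €76,058.00 → €0.00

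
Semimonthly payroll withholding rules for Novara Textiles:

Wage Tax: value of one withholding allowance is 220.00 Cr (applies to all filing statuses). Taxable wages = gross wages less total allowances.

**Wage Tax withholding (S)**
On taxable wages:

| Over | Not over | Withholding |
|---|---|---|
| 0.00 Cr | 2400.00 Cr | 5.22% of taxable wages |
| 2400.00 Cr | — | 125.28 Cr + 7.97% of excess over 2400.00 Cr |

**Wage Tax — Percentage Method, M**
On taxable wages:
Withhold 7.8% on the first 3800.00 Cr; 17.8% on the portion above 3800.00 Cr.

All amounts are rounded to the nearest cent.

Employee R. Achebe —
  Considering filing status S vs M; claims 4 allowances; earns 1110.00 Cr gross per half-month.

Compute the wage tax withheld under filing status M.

17.94 Cr

Wage Tax (M): taxable = 1110.00 Cr − 4×220.00 Cr = 230.00 Cr
  7.8% × 230.00 Cr = 17.94 Cr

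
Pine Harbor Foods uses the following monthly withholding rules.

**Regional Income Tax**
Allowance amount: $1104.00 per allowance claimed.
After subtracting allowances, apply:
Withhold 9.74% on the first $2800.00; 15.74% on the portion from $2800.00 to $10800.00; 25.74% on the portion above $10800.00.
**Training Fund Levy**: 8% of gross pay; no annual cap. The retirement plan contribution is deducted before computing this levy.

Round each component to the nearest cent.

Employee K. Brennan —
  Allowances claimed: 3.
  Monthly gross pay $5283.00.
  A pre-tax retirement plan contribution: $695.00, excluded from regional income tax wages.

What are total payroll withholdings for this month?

Regional Income Tax: taxable = $5283.00 − $695.00 − 3×$1104.00 = $1276.00
  9.74% × $1276.00 = $124.28
Training Fund Levy: 8% × $4588.00 = $367.04
Total: $124.28 + $367.04 = $491.32

$491.32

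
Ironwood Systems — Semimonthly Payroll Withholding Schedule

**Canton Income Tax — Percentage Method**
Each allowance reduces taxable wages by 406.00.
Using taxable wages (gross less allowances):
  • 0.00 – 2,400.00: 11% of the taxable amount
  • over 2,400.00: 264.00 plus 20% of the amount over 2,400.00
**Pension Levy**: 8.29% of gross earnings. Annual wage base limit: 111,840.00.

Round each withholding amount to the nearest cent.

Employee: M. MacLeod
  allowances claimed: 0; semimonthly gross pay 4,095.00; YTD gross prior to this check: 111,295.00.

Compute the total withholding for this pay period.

648.18

Canton Income Tax: taxable = 4,095.00
  264.00 + 20% × (4,095.00 − 2,400.00) = 264.00 + 20% × 1,695.00 = 603.00
Pension Levy: cap 111,840.00 − YTD 111,295.00 = 545.00 subject; 8.29% × 545.00 = 45.18
Total: 603.00 + 45.18 = 648.18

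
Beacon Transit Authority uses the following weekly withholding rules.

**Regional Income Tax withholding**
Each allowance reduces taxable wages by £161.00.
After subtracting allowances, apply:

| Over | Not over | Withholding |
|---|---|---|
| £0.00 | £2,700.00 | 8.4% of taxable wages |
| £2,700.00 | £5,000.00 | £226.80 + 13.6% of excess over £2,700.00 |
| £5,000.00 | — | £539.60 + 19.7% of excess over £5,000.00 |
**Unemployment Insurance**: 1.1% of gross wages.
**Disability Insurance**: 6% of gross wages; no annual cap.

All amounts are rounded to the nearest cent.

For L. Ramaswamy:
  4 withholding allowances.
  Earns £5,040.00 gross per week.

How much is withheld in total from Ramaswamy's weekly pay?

Regional Income Tax: taxable = £5,040.00 − 4×£161.00 = £4,396.00
  £226.80 + 13.6% × (£4,396.00 − £2,700.00) = £226.80 + 13.6% × £1,696.00 = £457.46
Unemployment Insurance: 1.1% × £5,040.00 = £55.44
Disability Insurance: 6% × £5,040.00 = £302.40
Total: £457.46 + £55.44 + £302.40 = £815.30

£815.30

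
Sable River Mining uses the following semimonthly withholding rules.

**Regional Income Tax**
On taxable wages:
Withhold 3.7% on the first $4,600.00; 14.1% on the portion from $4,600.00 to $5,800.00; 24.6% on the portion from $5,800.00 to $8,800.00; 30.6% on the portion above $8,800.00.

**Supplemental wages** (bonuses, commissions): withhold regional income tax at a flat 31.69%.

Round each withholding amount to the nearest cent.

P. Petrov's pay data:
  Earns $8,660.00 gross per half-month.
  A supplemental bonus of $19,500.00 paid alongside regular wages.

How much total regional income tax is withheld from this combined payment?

$7,222.51

Regional Income Tax: taxable = $8,660.00
  $339.40 + 24.6% × ($8,660.00 − $5,800.00) = $339.40 + 24.6% × $2,860.00 = $1,042.96
Supplemental (31.69% flat on bonus): 31.69% × $19,500.00 = $6,179.55
Total regional income tax: $1,042.96 + $6,179.55 = $7,222.51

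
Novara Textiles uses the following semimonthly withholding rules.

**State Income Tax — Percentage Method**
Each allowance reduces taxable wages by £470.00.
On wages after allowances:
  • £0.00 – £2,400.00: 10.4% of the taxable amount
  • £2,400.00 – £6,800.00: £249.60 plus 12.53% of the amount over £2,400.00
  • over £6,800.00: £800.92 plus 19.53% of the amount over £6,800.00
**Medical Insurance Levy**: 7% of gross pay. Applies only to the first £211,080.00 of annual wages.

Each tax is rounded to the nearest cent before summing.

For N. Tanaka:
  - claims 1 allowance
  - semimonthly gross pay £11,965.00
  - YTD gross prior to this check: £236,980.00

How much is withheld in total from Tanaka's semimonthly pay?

State Income Tax: taxable = £11,965.00 − 1×£470.00 = £11,495.00
  £800.92 + 19.53% × (£11,495.00 − £6,800.00) = £800.92 + 19.53% × £4,695.00 = £1,717.85
Medical Insurance Levy: YTD £236,980.00 ≥ cap £211,080.00 → £0.00
Total: £1,717.85 + £0.00 = £1,717.85

£1,717.85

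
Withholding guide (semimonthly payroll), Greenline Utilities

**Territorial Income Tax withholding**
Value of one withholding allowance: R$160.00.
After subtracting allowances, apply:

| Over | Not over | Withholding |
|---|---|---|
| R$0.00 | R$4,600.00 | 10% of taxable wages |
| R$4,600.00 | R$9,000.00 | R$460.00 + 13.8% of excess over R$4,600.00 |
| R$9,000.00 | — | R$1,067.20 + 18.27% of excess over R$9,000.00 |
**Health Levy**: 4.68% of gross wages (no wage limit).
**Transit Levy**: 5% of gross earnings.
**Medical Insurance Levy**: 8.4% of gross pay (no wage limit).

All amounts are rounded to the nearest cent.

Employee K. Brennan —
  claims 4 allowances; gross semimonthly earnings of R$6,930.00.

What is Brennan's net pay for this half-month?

Territorial Income Tax: taxable = R$6,930.00 − 4×R$160.00 = R$6,290.00
  R$460.00 + 13.8% × (R$6,290.00 − R$4,600.00) = R$460.00 + 13.8% × R$1,690.00 = R$693.22
Health Levy: 4.68% × R$6,930.00 = R$324.32
Transit Levy: 5% × R$6,930.00 = R$346.50
Medical Insurance Levy: 8.4% × R$6,930.00 = R$582.12
Total withheld: R$693.22 + R$324.32 + R$346.50 + R$582.12 = R$1,946.16
Net pay: R$6,930.00 − R$1,946.16 = R$4,983.84

R$4,983.84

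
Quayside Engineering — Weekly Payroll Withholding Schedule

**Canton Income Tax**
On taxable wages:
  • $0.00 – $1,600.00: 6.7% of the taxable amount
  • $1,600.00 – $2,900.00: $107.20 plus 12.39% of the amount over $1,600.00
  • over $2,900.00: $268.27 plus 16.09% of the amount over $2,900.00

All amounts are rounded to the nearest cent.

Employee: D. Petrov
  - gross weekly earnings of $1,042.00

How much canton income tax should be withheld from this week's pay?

$69.81

Canton Income Tax: taxable = $1,042.00
  6.7% × $1,042.00 = $69.81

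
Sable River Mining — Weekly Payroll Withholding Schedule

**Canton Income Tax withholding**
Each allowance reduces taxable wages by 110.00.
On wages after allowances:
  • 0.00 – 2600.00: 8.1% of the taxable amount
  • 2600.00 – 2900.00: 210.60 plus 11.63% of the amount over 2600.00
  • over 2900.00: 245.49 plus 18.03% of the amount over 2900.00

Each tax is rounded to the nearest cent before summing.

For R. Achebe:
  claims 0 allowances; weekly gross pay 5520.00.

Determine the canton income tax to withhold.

717.88

Canton Income Tax: taxable = 5520.00
  245.49 + 18.03% × (5520.00 − 2900.00) = 245.49 + 18.03% × 2620.00 = 717.88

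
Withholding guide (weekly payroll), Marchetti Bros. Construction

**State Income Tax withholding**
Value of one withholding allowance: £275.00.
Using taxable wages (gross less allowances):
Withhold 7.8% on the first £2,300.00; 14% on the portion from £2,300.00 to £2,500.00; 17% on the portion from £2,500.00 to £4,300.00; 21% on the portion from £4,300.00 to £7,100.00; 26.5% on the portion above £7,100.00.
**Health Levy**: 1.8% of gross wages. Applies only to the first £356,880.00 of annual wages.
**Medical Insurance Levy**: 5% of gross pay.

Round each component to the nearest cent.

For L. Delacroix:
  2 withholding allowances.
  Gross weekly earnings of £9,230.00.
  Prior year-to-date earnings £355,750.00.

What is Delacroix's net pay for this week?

State Income Tax: taxable = £9,230.00 − 2×£275.00 = £8,680.00
  £1,101.40 + 26.5% × (£8,680.00 − £7,100.00) = £1,101.40 + 26.5% × £1,580.00 = £1,520.10
Health Levy: cap £356,880.00 − YTD £355,750.00 = £1,130.00 subject; 1.8% × £1,130.00 = £20.34
Medical Insurance Levy: 5% × £9,230.00 = £461.50
Total withheld: £1,520.10 + £20.34 + £461.50 = £2,001.94
Net pay: £9,230.00 − £2,001.94 = £7,228.06

£7,228.06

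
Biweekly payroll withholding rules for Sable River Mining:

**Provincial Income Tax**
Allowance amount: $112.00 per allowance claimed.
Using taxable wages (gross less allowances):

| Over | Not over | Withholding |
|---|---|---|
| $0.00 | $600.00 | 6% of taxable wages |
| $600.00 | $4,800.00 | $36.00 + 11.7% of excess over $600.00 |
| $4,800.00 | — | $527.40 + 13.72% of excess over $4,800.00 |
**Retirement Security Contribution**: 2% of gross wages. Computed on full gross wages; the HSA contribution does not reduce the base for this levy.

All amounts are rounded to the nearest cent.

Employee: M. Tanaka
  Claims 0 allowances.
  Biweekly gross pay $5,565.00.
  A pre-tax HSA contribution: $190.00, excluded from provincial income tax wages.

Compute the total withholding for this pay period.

$717.59

Provincial Income Tax: taxable = $5,565.00 − $190.00 = $5,375.00
  $527.40 + 13.72% × ($5,375.00 − $4,800.00) = $527.40 + 13.72% × $575.00 = $606.29
Retirement Security Contribution: 2% × $5,565.00 = $111.30
Total: $606.29 + $111.30 = $717.59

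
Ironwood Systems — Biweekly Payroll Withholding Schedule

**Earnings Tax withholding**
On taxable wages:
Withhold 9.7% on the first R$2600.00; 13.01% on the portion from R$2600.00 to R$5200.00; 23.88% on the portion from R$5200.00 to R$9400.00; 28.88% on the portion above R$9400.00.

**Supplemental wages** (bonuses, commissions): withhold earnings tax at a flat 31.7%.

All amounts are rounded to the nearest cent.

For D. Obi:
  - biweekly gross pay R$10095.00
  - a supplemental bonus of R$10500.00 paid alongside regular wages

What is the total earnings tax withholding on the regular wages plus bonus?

Earnings Tax: taxable = R$10095.00
  R$1593.42 + 28.88% × (R$10095.00 − R$9400.00) = R$1593.42 + 28.88% × R$695.00 = R$1794.14
Supplemental (31.7% flat on bonus): 31.7% × R$10500.00 = R$3328.50
Total earnings tax: R$1794.14 + R$3328.50 = R$5122.64

R$5122.64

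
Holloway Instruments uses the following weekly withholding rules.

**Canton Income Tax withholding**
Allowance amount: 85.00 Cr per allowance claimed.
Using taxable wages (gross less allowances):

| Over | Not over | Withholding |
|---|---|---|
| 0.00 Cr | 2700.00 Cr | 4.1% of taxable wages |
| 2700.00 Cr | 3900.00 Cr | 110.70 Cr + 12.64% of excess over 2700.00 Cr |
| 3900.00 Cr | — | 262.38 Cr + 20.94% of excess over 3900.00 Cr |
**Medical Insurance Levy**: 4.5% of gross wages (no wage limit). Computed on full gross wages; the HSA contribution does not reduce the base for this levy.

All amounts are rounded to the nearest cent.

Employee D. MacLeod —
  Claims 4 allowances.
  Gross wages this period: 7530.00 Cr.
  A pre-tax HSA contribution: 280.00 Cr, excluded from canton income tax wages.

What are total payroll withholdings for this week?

1231.52 Cr

Canton Income Tax: taxable = 7530.00 Cr − 280.00 Cr − 4×85.00 Cr = 6910.00 Cr
  262.38 Cr + 20.94% × (6910.00 Cr − 3900.00 Cr) = 262.38 Cr + 20.94% × 3010.00 Cr = 892.67 Cr
Medical Insurance Levy: 4.5% × 7530.00 Cr = 338.85 Cr
Total: 892.67 Cr + 338.85 Cr = 1231.52 Cr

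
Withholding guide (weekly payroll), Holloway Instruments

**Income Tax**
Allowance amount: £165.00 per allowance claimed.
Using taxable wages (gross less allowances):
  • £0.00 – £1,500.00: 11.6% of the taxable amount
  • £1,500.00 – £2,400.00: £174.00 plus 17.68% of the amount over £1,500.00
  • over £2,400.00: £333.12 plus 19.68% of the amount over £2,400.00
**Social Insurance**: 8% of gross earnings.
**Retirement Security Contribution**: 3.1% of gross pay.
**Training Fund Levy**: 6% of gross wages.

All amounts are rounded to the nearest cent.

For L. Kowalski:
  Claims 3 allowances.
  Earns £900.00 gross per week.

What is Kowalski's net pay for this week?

£699.12

Income Tax: taxable = £900.00 − 3×£165.00 = £405.00
  11.6% × £405.00 = £46.98
Social Insurance: 8% × £900.00 = £72.00
Retirement Security Contribution: 3.1% × £900.00 = £27.90
Training Fund Levy: 6% × £900.00 = £54.00
Total withheld: £46.98 + £72.00 + £27.90 + £54.00 = £200.88
Net pay: £900.00 − £200.88 = £699.12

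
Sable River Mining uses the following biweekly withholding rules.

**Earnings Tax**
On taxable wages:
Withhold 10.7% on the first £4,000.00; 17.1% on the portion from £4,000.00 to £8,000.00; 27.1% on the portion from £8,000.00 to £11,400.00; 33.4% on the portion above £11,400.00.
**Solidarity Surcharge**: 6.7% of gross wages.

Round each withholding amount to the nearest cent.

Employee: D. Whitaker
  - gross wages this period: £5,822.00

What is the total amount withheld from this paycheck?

Earnings Tax: taxable = £5,822.00
  £428.00 + 17.1% × (£5,822.00 − £4,000.00) = £428.00 + 17.1% × £1,822.00 = £739.56
Solidarity Surcharge: 6.7% × £5,822.00 = £390.07
Total: £739.56 + £390.07 = £1,129.63

£1,129.63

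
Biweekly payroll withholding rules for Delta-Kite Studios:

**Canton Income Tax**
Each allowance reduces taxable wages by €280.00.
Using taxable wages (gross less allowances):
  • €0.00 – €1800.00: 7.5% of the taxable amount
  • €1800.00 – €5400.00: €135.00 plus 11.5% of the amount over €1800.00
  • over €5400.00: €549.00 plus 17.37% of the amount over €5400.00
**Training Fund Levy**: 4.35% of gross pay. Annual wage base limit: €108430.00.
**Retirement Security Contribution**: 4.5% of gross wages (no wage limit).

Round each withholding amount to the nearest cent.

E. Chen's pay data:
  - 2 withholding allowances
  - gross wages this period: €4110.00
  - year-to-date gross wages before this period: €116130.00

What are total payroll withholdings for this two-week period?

€521.20

Canton Income Tax: taxable = €4110.00 − 2×€280.00 = €3550.00
  €135.00 + 11.5% × (€3550.00 − €1800.00) = €135.00 + 11.5% × €1750.00 = €336.25
Training Fund Levy: YTD €116130.00 ≥ cap €108430.00 → €0.00
Retirement Security Contribution: 4.5% × €4110.00 = €184.95
Total: €336.25 + €0.00 + €184.95 = €521.20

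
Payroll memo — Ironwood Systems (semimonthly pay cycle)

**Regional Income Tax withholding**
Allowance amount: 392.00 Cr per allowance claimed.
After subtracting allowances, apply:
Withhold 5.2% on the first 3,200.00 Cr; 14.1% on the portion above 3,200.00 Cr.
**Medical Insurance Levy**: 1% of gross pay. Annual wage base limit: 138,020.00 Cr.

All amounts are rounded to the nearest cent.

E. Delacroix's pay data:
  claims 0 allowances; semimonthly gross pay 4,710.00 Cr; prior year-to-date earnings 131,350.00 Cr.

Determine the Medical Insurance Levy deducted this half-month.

Medical Insurance Levy: 1% × 4,710.00 Cr = 47.10 Cr

47.10 Cr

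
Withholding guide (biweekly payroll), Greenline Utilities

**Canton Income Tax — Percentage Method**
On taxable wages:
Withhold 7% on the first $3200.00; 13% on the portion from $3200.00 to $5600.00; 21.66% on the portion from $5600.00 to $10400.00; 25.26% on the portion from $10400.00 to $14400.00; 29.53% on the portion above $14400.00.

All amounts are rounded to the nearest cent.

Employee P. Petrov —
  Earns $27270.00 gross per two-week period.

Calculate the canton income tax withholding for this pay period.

$6386.59

Canton Income Tax: taxable = $27270.00
  $2586.08 + 29.53% × ($27270.00 − $14400.00) = $2586.08 + 29.53% × $12870.00 = $6386.59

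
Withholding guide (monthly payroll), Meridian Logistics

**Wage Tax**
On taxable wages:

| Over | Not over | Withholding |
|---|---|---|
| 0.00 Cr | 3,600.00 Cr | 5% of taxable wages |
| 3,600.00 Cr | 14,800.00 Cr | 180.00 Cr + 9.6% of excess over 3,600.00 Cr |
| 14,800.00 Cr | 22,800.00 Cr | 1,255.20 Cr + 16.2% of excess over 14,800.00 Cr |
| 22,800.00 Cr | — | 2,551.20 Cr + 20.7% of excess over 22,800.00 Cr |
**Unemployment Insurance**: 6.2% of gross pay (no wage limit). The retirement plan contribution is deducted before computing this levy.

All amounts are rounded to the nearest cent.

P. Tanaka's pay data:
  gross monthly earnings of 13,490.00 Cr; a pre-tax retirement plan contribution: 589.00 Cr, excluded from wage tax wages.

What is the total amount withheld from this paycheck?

1,872.76 Cr

Wage Tax: taxable = 13,490.00 Cr − 589.00 Cr = 12,901.00 Cr
  180.00 Cr + 9.6% × (12,901.00 Cr − 3,600.00 Cr) = 180.00 Cr + 9.6% × 9,301.00 Cr = 1,072.90 Cr
Unemployment Insurance: 6.2% × 12,901.00 Cr = 799.86 Cr
Total: 1,072.90 Cr + 799.86 Cr = 1,872.76 Cr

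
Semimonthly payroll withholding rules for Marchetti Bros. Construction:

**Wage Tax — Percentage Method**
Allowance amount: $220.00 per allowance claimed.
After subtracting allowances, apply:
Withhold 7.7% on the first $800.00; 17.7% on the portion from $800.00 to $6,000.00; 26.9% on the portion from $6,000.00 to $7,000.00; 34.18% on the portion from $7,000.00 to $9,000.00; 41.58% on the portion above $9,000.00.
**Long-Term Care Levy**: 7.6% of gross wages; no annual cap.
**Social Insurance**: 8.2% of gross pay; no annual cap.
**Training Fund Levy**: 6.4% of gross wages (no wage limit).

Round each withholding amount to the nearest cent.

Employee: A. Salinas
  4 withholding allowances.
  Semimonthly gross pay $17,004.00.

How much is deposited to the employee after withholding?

Wage Tax: taxable = $17,004.00 − 4×$220.00 = $16,124.00
  $1,934.60 + 41.58% × ($16,124.00 − $9,000.00) = $1,934.60 + 41.58% × $7,124.00 = $4,896.76
Long-Term Care Levy: 7.6% × $17,004.00 = $1,292.30
Social Insurance: 8.2% × $17,004.00 = $1,394.33
Training Fund Levy: 6.4% × $17,004.00 = $1,088.26
Total withheld: $4,896.76 + $1,292.30 + $1,394.33 + $1,088.26 = $8,671.65
Net pay: $17,004.00 − $8,671.65 = $8,332.35

$8,332.35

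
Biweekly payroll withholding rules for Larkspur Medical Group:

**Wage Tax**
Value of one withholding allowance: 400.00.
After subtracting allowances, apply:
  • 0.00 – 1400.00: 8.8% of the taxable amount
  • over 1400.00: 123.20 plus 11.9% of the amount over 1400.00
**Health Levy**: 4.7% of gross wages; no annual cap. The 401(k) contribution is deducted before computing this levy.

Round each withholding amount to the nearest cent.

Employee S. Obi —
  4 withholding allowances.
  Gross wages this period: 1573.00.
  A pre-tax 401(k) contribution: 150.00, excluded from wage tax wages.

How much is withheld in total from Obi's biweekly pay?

66.88

Wage Tax: taxable = 1573.00 − 150.00 − 4×400.00 = -177.00
  Taxable ≤ 0 → 0.00
Health Levy: 4.7% × 1423.00 = 66.88
Total: 0.00 + 66.88 = 66.88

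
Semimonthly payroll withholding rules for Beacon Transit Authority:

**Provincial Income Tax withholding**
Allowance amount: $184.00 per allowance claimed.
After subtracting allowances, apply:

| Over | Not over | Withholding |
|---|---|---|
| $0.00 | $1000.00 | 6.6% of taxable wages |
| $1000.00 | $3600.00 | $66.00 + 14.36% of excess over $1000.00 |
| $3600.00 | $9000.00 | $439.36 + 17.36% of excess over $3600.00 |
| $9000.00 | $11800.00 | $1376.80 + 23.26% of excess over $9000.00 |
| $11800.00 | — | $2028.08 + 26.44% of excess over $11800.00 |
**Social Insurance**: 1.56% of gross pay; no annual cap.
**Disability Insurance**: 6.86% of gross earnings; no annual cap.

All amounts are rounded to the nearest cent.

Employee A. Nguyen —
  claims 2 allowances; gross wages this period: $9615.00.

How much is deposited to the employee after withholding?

Provincial Income Tax: taxable = $9615.00 − 2×$184.00 = $9247.00
  $1376.80 + 23.26% × ($9247.00 − $9000.00) = $1376.80 + 23.26% × $247.00 = $1434.25
Social Insurance: 1.56% × $9615.00 = $149.99
Disability Insurance: 6.86% × $9615.00 = $659.59
Total withheld: $1434.25 + $149.99 + $659.59 = $2243.83
Net pay: $9615.00 − $2243.83 = $7371.17

$7371.17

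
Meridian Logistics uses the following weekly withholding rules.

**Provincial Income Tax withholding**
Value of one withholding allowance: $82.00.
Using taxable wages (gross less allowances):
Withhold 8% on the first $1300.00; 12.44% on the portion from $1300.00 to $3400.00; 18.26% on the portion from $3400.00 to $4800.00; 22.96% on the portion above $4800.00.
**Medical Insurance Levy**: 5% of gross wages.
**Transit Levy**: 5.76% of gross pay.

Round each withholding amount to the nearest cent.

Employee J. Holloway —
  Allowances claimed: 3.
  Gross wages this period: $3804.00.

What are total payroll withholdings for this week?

$803.40

Provincial Income Tax: taxable = $3804.00 − 3×$82.00 = $3558.00
  $365.24 + 18.26% × ($3558.00 − $3400.00) = $365.24 + 18.26% × $158.00 = $394.09
Medical Insurance Levy: 5% × $3804.00 = $190.20
Transit Levy: 5.76% × $3804.00 = $219.11
Total: $394.09 + $190.20 + $219.11 = $803.40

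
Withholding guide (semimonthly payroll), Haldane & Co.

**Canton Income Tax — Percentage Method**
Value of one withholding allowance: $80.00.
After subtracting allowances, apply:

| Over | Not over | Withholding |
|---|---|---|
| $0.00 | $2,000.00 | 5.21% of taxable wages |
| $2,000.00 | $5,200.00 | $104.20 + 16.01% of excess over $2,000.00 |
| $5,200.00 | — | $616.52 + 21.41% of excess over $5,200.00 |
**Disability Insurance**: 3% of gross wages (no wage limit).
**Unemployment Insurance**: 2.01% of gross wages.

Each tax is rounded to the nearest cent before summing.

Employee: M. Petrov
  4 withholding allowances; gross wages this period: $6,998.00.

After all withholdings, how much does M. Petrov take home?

$5,714.44

Canton Income Tax: taxable = $6,998.00 − 4×$80.00 = $6,678.00
  $616.52 + 21.41% × ($6,678.00 − $5,200.00) = $616.52 + 21.41% × $1,478.00 = $932.96
Disability Insurance: 3% × $6,998.00 = $209.94
Unemployment Insurance: 2.01% × $6,998.00 = $140.66
Total withheld: $932.96 + $209.94 + $140.66 = $1,283.56
Net pay: $6,998.00 − $1,283.56 = $5,714.44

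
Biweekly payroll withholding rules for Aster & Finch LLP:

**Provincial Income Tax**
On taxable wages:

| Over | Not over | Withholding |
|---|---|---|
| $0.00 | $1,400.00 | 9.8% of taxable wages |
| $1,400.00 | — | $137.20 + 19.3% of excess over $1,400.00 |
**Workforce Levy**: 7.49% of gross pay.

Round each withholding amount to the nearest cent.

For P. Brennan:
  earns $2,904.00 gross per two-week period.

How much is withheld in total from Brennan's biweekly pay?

Provincial Income Tax: taxable = $2,904.00
  $137.20 + 19.3% × ($2,904.00 − $1,400.00) = $137.20 + 19.3% × $1,504.00 = $427.47
Workforce Levy: 7.49% × $2,904.00 = $217.51
Total: $427.47 + $217.51 = $644.98

$644.98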